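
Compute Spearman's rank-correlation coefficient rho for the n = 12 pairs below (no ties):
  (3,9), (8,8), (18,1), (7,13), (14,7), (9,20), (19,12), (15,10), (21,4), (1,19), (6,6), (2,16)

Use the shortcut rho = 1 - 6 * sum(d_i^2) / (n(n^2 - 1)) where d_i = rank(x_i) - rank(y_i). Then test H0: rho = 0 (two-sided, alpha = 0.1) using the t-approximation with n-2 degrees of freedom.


Step 1: Rank x and y separately (midranks; no ties here).
rank(x): 3->3, 8->6, 18->10, 7->5, 14->8, 9->7, 19->11, 15->9, 21->12, 1->1, 6->4, 2->2
rank(y): 9->6, 8->5, 1->1, 13->9, 7->4, 20->12, 12->8, 10->7, 4->2, 19->11, 6->3, 16->10
Step 2: d_i = R_x(i) - R_y(i); compute d_i^2.
  (3-6)^2=9, (6-5)^2=1, (10-1)^2=81, (5-9)^2=16, (8-4)^2=16, (7-12)^2=25, (11-8)^2=9, (9-7)^2=4, (12-2)^2=100, (1-11)^2=100, (4-3)^2=1, (2-10)^2=64
sum(d^2) = 426.
Step 3: rho = 1 - 6*426 / (12*(12^2 - 1)) = 1 - 2556/1716 = -0.489510.
Step 4: Under H0, t = rho * sqrt((n-2)/(1-rho^2)) = -1.7752 ~ t(10).
Step 5: Two-sided p-value from the t-distribution with 10 df = 0.106252.
Step 6: alpha = 0.1. fail to reject H0.

rho = -0.4895, p = 0.106252, fail to reject H0 at alpha = 0.1.


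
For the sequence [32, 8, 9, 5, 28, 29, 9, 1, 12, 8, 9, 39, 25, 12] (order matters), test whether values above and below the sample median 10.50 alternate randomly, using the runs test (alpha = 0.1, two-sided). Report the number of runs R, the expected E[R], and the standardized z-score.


Step 1: Compute median = 10.50; label A = above, B = below.
Labels in order: ABBBAABBABBAAA  (n_A = 7, n_B = 7)
Step 2: Count runs R = 7.
Step 3: Under H0 (random ordering), E[R] = 2*n_A*n_B/(n_A+n_B) + 1 = 2*7*7/14 + 1 = 8.0000.
        Var[R] = 2*n_A*n_B*(2*n_A*n_B - n_A - n_B) / ((n_A+n_B)^2 * (n_A+n_B-1)) = 8232/2548 = 3.2308.
        SD[R] = 1.7974.
Step 4: Continuity-corrected z = (R + 0.5 - E[R]) / SD[R] = (7 + 0.5 - 8.0000) / 1.7974 = -0.2782.
Step 5: Two-sided p-value via normal approximation = 2*(1 - Phi(|z|)) = 0.780879.
Step 6: alpha = 0.1. fail to reject H0.

R = 7, z = -0.2782, p = 0.780879, fail to reject H0.


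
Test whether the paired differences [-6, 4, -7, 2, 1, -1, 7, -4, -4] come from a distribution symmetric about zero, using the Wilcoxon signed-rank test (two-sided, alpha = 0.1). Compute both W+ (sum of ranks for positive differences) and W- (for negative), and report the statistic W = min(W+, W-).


Step 1: Drop any zero differences (none here) and take |d_i|.
|d| = [6, 4, 7, 2, 1, 1, 7, 4, 4]
Step 2: Midrank |d_i| (ties get averaged ranks).
ranks: |6|->7, |4|->5, |7|->8.5, |2|->3, |1|->1.5, |1|->1.5, |7|->8.5, |4|->5, |4|->5
Step 3: Attach original signs; sum ranks with positive sign and with negative sign.
W+ = 5 + 3 + 1.5 + 8.5 = 18
W- = 7 + 8.5 + 1.5 + 5 + 5 = 27
(Check: W+ + W- = 45 should equal n(n+1)/2 = 45.)
Step 4: Test statistic W = min(W+, W-) = 18.
Step 5: Ties in |d|, so use the tie-corrected normal approximation.
        E[W] = n(n+1)/4 = 9*10/4 = 22.5.
        Tie groups: |d|=1 (t=2), |d|=4 (t=3), |d|=7 (t=2); sum(t^3 - t) = 36.
        Var[W] = n(n+1)(2n+1)/24 - sum(t^3-t)/48 = 1710/24 - 36/48 = 70.5.
        z = (W - E[W]) / sqrt(Var[W]) = (18 - 22.5) / 8.3964 = -0.5359.
        Two-sided p = 2*Phi(z) = 0.591998.
Step 6: alpha = 0.1. fail to reject H0.

W+ = 18, W- = 27, W = min = 18, p = 0.591998, fail to reject H0.


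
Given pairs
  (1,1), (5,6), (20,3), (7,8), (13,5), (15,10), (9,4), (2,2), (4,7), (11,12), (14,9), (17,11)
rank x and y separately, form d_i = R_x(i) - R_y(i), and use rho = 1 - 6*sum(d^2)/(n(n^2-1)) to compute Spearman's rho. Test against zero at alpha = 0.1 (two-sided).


Step 1: Rank x and y separately (midranks; no ties here).
rank(x): 1->1, 5->4, 20->12, 7->5, 13->8, 15->10, 9->6, 2->2, 4->3, 11->7, 14->9, 17->11
rank(y): 1->1, 6->6, 3->3, 8->8, 5->5, 10->10, 4->4, 2->2, 7->7, 12->12, 9->9, 11->11
Step 2: d_i = R_x(i) - R_y(i); compute d_i^2.
  (1-1)^2=0, (4-6)^2=4, (12-3)^2=81, (5-8)^2=9, (8-5)^2=9, (10-10)^2=0, (6-4)^2=4, (2-2)^2=0, (3-7)^2=16, (7-12)^2=25, (9-9)^2=0, (11-11)^2=0
sum(d^2) = 148.
Step 3: rho = 1 - 6*148 / (12*(12^2 - 1)) = 1 - 888/1716 = 0.482517.
Step 4: Under H0, t = rho * sqrt((n-2)/(1-rho^2)) = 1.7421 ~ t(10).
Step 5: Two-sided p-value from the t-distribution with 10 df = 0.112109.
Step 6: alpha = 0.1. fail to reject H0.

rho = 0.4825, p = 0.112109, fail to reject H0 at alpha = 0.1.


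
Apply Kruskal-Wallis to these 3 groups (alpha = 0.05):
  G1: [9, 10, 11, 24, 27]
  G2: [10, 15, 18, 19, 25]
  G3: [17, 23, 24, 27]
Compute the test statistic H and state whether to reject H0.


Step 1: Combine all N = 14 observations and assign midranks.
sorted (value, group, rank): (9,G1,1), (10,G1,2.5), (10,G2,2.5), (11,G1,4), (15,G2,5), (17,G3,6), (18,G2,7), (19,G2,8), (23,G3,9), (24,G1,10.5), (24,G3,10.5), (25,G2,12), (27,G1,13.5), (27,G3,13.5)
Step 2: Sum ranks within each group.
R_1 = 31.5 (n_1 = 5)
R_2 = 34.5 (n_2 = 5)
R_3 = 39 (n_3 = 4)
Step 3: H = 12/(N(N+1)) * sum(R_i^2/n_i) - 3(N+1)
     = 12/(14*15) * (31.5^2/5 + 34.5^2/5 + 39^2/4) - 3*15
     = 0.057143 * 816.75 - 45
     = 1.671429.
Step 4: Ties present; correction factor C = 1 - 18/(14^3 - 14) = 0.993407. Corrected H = 1.671429 / 0.993407 = 1.682522.
Step 5: Under H0, H ~ chi^2(2); p-value = 0.431166.
Step 6: alpha = 0.05. fail to reject H0.

H = 1.6825, df = 2, p = 0.431166, fail to reject H0.


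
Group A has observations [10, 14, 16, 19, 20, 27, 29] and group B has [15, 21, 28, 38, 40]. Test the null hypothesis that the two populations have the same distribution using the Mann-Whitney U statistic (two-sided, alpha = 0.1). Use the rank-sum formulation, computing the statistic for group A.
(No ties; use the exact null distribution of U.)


Step 1: Combine and sort all 12 observations; assign midranks.
sorted (value, group): (10,X), (14,X), (15,Y), (16,X), (19,X), (20,X), (21,Y), (27,X), (28,Y), (29,X), (38,Y), (40,Y)
ranks: 10->1, 14->2, 15->3, 16->4, 19->5, 20->6, 21->7, 27->8, 28->9, 29->10, 38->11, 40->12
Step 2: Rank sum for X: R1 = 1 + 2 + 4 + 5 + 6 + 8 + 10 = 36.
Step 3: U_X = R1 - n1(n1+1)/2 = 36 - 7*8/2 = 36 - 28 = 8.
       U_Y = n1*n2 - U_X = 35 - 8 = 27.
Step 4: No ties, so the exact null distribution of U (based on enumerating the C(12,7) = 792 equally likely rank assignments) gives the two-sided p-value.
Step 5: p-value = 0.148990; compare to alpha = 0.1. fail to reject H0.

U_X = 8, p = 0.148990, fail to reject H0 at alpha = 0.1.


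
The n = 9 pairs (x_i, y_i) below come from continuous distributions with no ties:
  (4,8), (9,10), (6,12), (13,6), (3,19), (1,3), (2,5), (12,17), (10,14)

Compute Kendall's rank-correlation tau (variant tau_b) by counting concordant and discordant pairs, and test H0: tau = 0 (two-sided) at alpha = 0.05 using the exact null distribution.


Step 1: Enumerate the 36 unordered pairs (i,j) with i<j and classify each by sign(x_j-x_i) * sign(y_j-y_i).
  (1,2):dx=+5,dy=+2->C; (1,3):dx=+2,dy=+4->C; (1,4):dx=+9,dy=-2->D; (1,5):dx=-1,dy=+11->D
  (1,6):dx=-3,dy=-5->C; (1,7):dx=-2,dy=-3->C; (1,8):dx=+8,dy=+9->C; (1,9):dx=+6,dy=+6->C
  (2,3):dx=-3,dy=+2->D; (2,4):dx=+4,dy=-4->D; (2,5):dx=-6,dy=+9->D; (2,6):dx=-8,dy=-7->C
  (2,7):dx=-7,dy=-5->C; (2,8):dx=+3,dy=+7->C; (2,9):dx=+1,dy=+4->C; (3,4):dx=+7,dy=-6->D
  (3,5):dx=-3,dy=+7->D; (3,6):dx=-5,dy=-9->C; (3,7):dx=-4,dy=-7->C; (3,8):dx=+6,dy=+5->C
  (3,9):dx=+4,dy=+2->C; (4,5):dx=-10,dy=+13->D; (4,6):dx=-12,dy=-3->C; (4,7):dx=-11,dy=-1->C
  (4,8):dx=-1,dy=+11->D; (4,9):dx=-3,dy=+8->D; (5,6):dx=-2,dy=-16->C; (5,7):dx=-1,dy=-14->C
  (5,8):dx=+9,dy=-2->D; (5,9):dx=+7,dy=-5->D; (6,7):dx=+1,dy=+2->C; (6,8):dx=+11,dy=+14->C
  (6,9):dx=+9,dy=+11->C; (7,8):dx=+10,dy=+12->C; (7,9):dx=+8,dy=+9->C; (8,9):dx=-2,dy=-3->C
Step 2: C = 24, D = 12, total pairs = 36.
Step 3: tau = (C - D)/(n(n-1)/2) = (24 - 12)/36 = 0.333333.
Step 4: Exact two-sided p-value (enumerate n! = 362880 permutations of y under H0): p = 0.259518.
Step 5: alpha = 0.05. fail to reject H0.

tau_b = 0.3333 (C=24, D=12), p = 0.259518, fail to reject H0.


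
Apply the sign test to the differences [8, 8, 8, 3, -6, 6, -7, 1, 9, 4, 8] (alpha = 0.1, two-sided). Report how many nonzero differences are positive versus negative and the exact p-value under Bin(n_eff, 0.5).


Step 1: Discard zero differences. Original n = 11; n_eff = number of nonzero differences = 11.
Nonzero differences (with sign): +8, +8, +8, +3, -6, +6, -7, +1, +9, +4, +8
Step 2: Count signs: positive = 9, negative = 2.
Step 3: Under H0: P(positive) = 0.5, so the number of positives S ~ Bin(11, 0.5).
Step 4: Two-sided exact p-value = sum of Bin(11,0.5) probabilities at or below the observed probability = 0.065430.
Step 5: alpha = 0.1. reject H0.

n_eff = 11, pos = 9, neg = 2, p = 0.065430, reject H0.


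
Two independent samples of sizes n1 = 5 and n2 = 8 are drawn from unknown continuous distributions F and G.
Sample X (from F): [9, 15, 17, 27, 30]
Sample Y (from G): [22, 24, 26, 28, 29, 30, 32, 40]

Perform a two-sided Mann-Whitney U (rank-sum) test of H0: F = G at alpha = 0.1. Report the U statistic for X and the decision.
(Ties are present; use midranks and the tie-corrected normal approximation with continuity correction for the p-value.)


Step 1: Combine and sort all 13 observations; assign midranks.
sorted (value, group): (9,X), (15,X), (17,X), (22,Y), (24,Y), (26,Y), (27,X), (28,Y), (29,Y), (30,X), (30,Y), (32,Y), (40,Y)
ranks: 9->1, 15->2, 17->3, 22->4, 24->5, 26->6, 27->7, 28->8, 29->9, 30->10.5, 30->10.5, 32->12, 40->13
Step 2: Rank sum for X: R1 = 1 + 2 + 3 + 7 + 10.5 = 23.5.
Step 3: U_X = R1 - n1(n1+1)/2 = 23.5 - 5*6/2 = 23.5 - 15 = 8.5.
       U_Y = n1*n2 - U_X = 40 - 8.5 = 31.5.
Step 4: Ties are present, so use the tie-corrected normal approximation (with continuity correction) for the p-value.
Step 5: p-value = 0.106864; compare to alpha = 0.1. fail to reject H0.

U_X = 8.5, p = 0.106864, fail to reject H0 at alpha = 0.1.


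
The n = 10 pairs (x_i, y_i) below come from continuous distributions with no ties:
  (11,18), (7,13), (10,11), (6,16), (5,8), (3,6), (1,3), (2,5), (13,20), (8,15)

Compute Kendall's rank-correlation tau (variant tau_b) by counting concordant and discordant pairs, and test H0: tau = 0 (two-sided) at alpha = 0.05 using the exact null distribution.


Step 1: Enumerate the 45 unordered pairs (i,j) with i<j and classify each by sign(x_j-x_i) * sign(y_j-y_i).
  (1,2):dx=-4,dy=-5->C; (1,3):dx=-1,dy=-7->C; (1,4):dx=-5,dy=-2->C; (1,5):dx=-6,dy=-10->C
  (1,6):dx=-8,dy=-12->C; (1,7):dx=-10,dy=-15->C; (1,8):dx=-9,dy=-13->C; (1,9):dx=+2,dy=+2->C
  (1,10):dx=-3,dy=-3->C; (2,3):dx=+3,dy=-2->D; (2,4):dx=-1,dy=+3->D; (2,5):dx=-2,dy=-5->C
  (2,6):dx=-4,dy=-7->C; (2,7):dx=-6,dy=-10->C; (2,8):dx=-5,dy=-8->C; (2,9):dx=+6,dy=+7->C
  (2,10):dx=+1,dy=+2->C; (3,4):dx=-4,dy=+5->D; (3,5):dx=-5,dy=-3->C; (3,6):dx=-7,dy=-5->C
  (3,7):dx=-9,dy=-8->C; (3,8):dx=-8,dy=-6->C; (3,9):dx=+3,dy=+9->C; (3,10):dx=-2,dy=+4->D
  (4,5):dx=-1,dy=-8->C; (4,6):dx=-3,dy=-10->C; (4,7):dx=-5,dy=-13->C; (4,8):dx=-4,dy=-11->C
  (4,9):dx=+7,dy=+4->C; (4,10):dx=+2,dy=-1->D; (5,6):dx=-2,dy=-2->C; (5,7):dx=-4,dy=-5->C
  (5,8):dx=-3,dy=-3->C; (5,9):dx=+8,dy=+12->C; (5,10):dx=+3,dy=+7->C; (6,7):dx=-2,dy=-3->C
  (6,8):dx=-1,dy=-1->C; (6,9):dx=+10,dy=+14->C; (6,10):dx=+5,dy=+9->C; (7,8):dx=+1,dy=+2->C
  (7,9):dx=+12,dy=+17->C; (7,10):dx=+7,dy=+12->C; (8,9):dx=+11,dy=+15->C; (8,10):dx=+6,dy=+10->C
  (9,10):dx=-5,dy=-5->C
Step 2: C = 40, D = 5, total pairs = 45.
Step 3: tau = (C - D)/(n(n-1)/2) = (40 - 5)/45 = 0.777778.
Step 4: Exact two-sided p-value (enumerate n! = 3628800 permutations of y under H0): p = 0.000946.
Step 5: alpha = 0.05. reject H0.

tau_b = 0.7778 (C=40, D=5), p = 0.000946, reject H0.


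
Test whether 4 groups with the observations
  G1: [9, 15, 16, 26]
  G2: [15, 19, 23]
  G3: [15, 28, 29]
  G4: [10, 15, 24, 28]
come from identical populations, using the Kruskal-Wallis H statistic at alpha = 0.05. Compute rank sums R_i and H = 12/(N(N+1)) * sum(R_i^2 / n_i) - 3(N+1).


Step 1: Combine all N = 14 observations and assign midranks.
sorted (value, group, rank): (9,G1,1), (10,G4,2), (15,G1,4.5), (15,G2,4.5), (15,G3,4.5), (15,G4,4.5), (16,G1,7), (19,G2,8), (23,G2,9), (24,G4,10), (26,G1,11), (28,G3,12.5), (28,G4,12.5), (29,G3,14)
Step 2: Sum ranks within each group.
R_1 = 23.5 (n_1 = 4)
R_2 = 21.5 (n_2 = 3)
R_3 = 31 (n_3 = 3)
R_4 = 29 (n_4 = 4)
Step 3: H = 12/(N(N+1)) * sum(R_i^2/n_i) - 3(N+1)
     = 12/(14*15) * (23.5^2/4 + 21.5^2/3 + 31^2/3 + 29^2/4) - 3*15
     = 0.057143 * 822.729 - 45
     = 2.013095.
Step 4: Ties present; correction factor C = 1 - 66/(14^3 - 14) = 0.975824. Corrected H = 2.013095 / 0.975824 = 2.062969.
Step 5: Under H0, H ~ chi^2(3); p-value = 0.559441.
Step 6: alpha = 0.05. fail to reject H0.

H = 2.0630, df = 3, p = 0.559441, fail to reject H0.


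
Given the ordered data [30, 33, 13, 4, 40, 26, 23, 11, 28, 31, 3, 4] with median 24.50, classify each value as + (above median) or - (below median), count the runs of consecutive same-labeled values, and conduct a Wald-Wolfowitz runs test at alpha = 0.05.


Step 1: Compute median = 24.50; label A = above, B = below.
Labels in order: AABBAABBAABB  (n_A = 6, n_B = 6)
Step 2: Count runs R = 6.
Step 3: Under H0 (random ordering), E[R] = 2*n_A*n_B/(n_A+n_B) + 1 = 2*6*6/12 + 1 = 7.0000.
        Var[R] = 2*n_A*n_B*(2*n_A*n_B - n_A - n_B) / ((n_A+n_B)^2 * (n_A+n_B-1)) = 4320/1584 = 2.7273.
        SD[R] = 1.6514.
Step 4: Continuity-corrected z = (R + 0.5 - E[R]) / SD[R] = (6 + 0.5 - 7.0000) / 1.6514 = -0.3028.
Step 5: Two-sided p-value via normal approximation = 2*(1 - Phi(|z|)) = 0.762069.
Step 6: alpha = 0.05. fail to reject H0.

R = 6, z = -0.3028, p = 0.762069, fail to reject H0.


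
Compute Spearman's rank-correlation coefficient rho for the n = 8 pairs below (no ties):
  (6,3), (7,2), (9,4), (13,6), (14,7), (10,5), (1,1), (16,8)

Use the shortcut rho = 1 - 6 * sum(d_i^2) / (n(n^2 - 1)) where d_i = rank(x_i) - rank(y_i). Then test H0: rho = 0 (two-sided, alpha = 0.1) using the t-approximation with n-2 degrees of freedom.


Step 1: Rank x and y separately (midranks; no ties here).
rank(x): 6->2, 7->3, 9->4, 13->6, 14->7, 10->5, 1->1, 16->8
rank(y): 3->3, 2->2, 4->4, 6->6, 7->7, 5->5, 1->1, 8->8
Step 2: d_i = R_x(i) - R_y(i); compute d_i^2.
  (2-3)^2=1, (3-2)^2=1, (4-4)^2=0, (6-6)^2=0, (7-7)^2=0, (5-5)^2=0, (1-1)^2=0, (8-8)^2=0
sum(d^2) = 2.
Step 3: rho = 1 - 6*2 / (8*(8^2 - 1)) = 1 - 12/504 = 0.976190.
Step 4: Under H0, t = rho * sqrt((n-2)/(1-rho^2)) = 11.0235 ~ t(6).
Step 5: Two-sided p-value from the t-distribution with 6 df = 0.000033.
Step 6: alpha = 0.1. reject H0.

rho = 0.9762, p = 0.000033, reject H0 at alpha = 0.1.


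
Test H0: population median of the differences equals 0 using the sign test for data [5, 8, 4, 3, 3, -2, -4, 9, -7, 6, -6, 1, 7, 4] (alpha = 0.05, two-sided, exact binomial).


Step 1: Discard zero differences. Original n = 14; n_eff = number of nonzero differences = 14.
Nonzero differences (with sign): +5, +8, +4, +3, +3, -2, -4, +9, -7, +6, -6, +1, +7, +4
Step 2: Count signs: positive = 10, negative = 4.
Step 3: Under H0: P(positive) = 0.5, so the number of positives S ~ Bin(14, 0.5).
Step 4: Two-sided exact p-value = sum of Bin(14,0.5) probabilities at or below the observed probability = 0.179565.
Step 5: alpha = 0.05. fail to reject H0.

n_eff = 14, pos = 10, neg = 4, p = 0.179565, fail to reject H0.


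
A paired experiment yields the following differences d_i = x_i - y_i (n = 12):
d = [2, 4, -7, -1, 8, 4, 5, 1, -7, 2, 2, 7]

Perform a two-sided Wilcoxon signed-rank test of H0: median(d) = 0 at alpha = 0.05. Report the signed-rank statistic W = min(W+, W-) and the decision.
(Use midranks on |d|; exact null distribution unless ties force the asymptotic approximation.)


Step 1: Drop any zero differences (none here) and take |d_i|.
|d| = [2, 4, 7, 1, 8, 4, 5, 1, 7, 2, 2, 7]
Step 2: Midrank |d_i| (ties get averaged ranks).
ranks: |2|->4, |4|->6.5, |7|->10, |1|->1.5, |8|->12, |4|->6.5, |5|->8, |1|->1.5, |7|->10, |2|->4, |2|->4, |7|->10
Step 3: Attach original signs; sum ranks with positive sign and with negative sign.
W+ = 4 + 6.5 + 12 + 6.5 + 8 + 1.5 + 4 + 4 + 10 = 56.5
W- = 10 + 1.5 + 10 = 21.5
(Check: W+ + W- = 78 should equal n(n+1)/2 = 78.)
Step 4: Test statistic W = min(W+, W-) = 21.5.
Step 5: Ties in |d|, so use the tie-corrected normal approximation.
        E[W] = n(n+1)/4 = 12*13/4 = 39.
        Tie groups: |d|=1 (t=2), |d|=2 (t=3), |d|=4 (t=2), |d|=7 (t=3); sum(t^3 - t) = 60.
        Var[W] = n(n+1)(2n+1)/24 - sum(t^3-t)/48 = 3900/24 - 60/48 = 161.25.
        z = (W - E[W]) / sqrt(Var[W]) = (21.5 - 39) / 12.6984 = -1.3781.
        Two-sided p = 2*Phi(z) = 0.168165.
Step 6: alpha = 0.05. fail to reject H0.

W+ = 56.5, W- = 21.5, W = min = 21.5, p = 0.168165, fail to reject H0.


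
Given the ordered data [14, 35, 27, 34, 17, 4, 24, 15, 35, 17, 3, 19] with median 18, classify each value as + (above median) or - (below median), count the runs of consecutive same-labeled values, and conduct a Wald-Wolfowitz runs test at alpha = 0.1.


Step 1: Compute median = 18; label A = above, B = below.
Labels in order: BAAABBABABBA  (n_A = 6, n_B = 6)
Step 2: Count runs R = 8.
Step 3: Under H0 (random ordering), E[R] = 2*n_A*n_B/(n_A+n_B) + 1 = 2*6*6/12 + 1 = 7.0000.
        Var[R] = 2*n_A*n_B*(2*n_A*n_B - n_A - n_B) / ((n_A+n_B)^2 * (n_A+n_B-1)) = 4320/1584 = 2.7273.
        SD[R] = 1.6514.
Step 4: Continuity-corrected z = (R - 0.5 - E[R]) / SD[R] = (8 - 0.5 - 7.0000) / 1.6514 = 0.3028.
Step 5: Two-sided p-value via normal approximation = 2*(1 - Phi(|z|)) = 0.762069.
Step 6: alpha = 0.1. fail to reject H0.

R = 8, z = 0.3028, p = 0.762069, fail to reject H0.


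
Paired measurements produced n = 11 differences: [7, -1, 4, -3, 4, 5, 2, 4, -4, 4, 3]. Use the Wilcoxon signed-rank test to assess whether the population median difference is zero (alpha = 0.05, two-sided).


Step 1: Drop any zero differences (none here) and take |d_i|.
|d| = [7, 1, 4, 3, 4, 5, 2, 4, 4, 4, 3]
Step 2: Midrank |d_i| (ties get averaged ranks).
ranks: |7|->11, |1|->1, |4|->7, |3|->3.5, |4|->7, |5|->10, |2|->2, |4|->7, |4|->7, |4|->7, |3|->3.5
Step 3: Attach original signs; sum ranks with positive sign and with negative sign.
W+ = 11 + 7 + 7 + 10 + 2 + 7 + 7 + 3.5 = 54.5
W- = 1 + 3.5 + 7 = 11.5
(Check: W+ + W- = 66 should equal n(n+1)/2 = 66.)
Step 4: Test statistic W = min(W+, W-) = 11.5.
Step 5: Ties in |d|, so use the tie-corrected normal approximation.
        E[W] = n(n+1)/4 = 11*12/4 = 33.
        Tie groups: |d|=3 (t=2), |d|=4 (t=5); sum(t^3 - t) = 126.
        Var[W] = n(n+1)(2n+1)/24 - sum(t^3-t)/48 = 3036/24 - 126/48 = 123.875.
        z = (W - E[W]) / sqrt(Var[W]) = (11.5 - 33) / 11.1299 = -1.9317.
        Two-sided p = 2*Phi(z) = 0.053393.
Step 6: alpha = 0.05. fail to reject H0.

W+ = 54.5, W- = 11.5, W = min = 11.5, p = 0.053393, fail to reject H0.


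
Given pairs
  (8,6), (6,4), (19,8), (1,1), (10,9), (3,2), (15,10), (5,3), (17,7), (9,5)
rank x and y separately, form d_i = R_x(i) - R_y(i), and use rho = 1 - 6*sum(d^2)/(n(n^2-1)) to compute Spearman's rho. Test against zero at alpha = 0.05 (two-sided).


Step 1: Rank x and y separately (midranks; no ties here).
rank(x): 8->5, 6->4, 19->10, 1->1, 10->7, 3->2, 15->8, 5->3, 17->9, 9->6
rank(y): 6->6, 4->4, 8->8, 1->1, 9->9, 2->2, 10->10, 3->3, 7->7, 5->5
Step 2: d_i = R_x(i) - R_y(i); compute d_i^2.
  (5-6)^2=1, (4-4)^2=0, (10-8)^2=4, (1-1)^2=0, (7-9)^2=4, (2-2)^2=0, (8-10)^2=4, (3-3)^2=0, (9-7)^2=4, (6-5)^2=1
sum(d^2) = 18.
Step 3: rho = 1 - 6*18 / (10*(10^2 - 1)) = 1 - 108/990 = 0.890909.
Step 4: Under H0, t = rho * sqrt((n-2)/(1-rho^2)) = 5.5482 ~ t(8).
Step 5: Two-sided p-value from the t-distribution with 8 df = 0.000542.
Step 6: alpha = 0.05. reject H0.

rho = 0.8909, p = 0.000542, reject H0 at alpha = 0.05.


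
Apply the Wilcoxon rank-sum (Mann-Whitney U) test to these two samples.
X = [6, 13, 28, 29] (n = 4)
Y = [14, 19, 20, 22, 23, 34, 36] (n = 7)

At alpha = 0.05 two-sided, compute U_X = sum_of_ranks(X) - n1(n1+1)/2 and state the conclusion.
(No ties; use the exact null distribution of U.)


Step 1: Combine and sort all 11 observations; assign midranks.
sorted (value, group): (6,X), (13,X), (14,Y), (19,Y), (20,Y), (22,Y), (23,Y), (28,X), (29,X), (34,Y), (36,Y)
ranks: 6->1, 13->2, 14->3, 19->4, 20->5, 22->6, 23->7, 28->8, 29->9, 34->10, 36->11
Step 2: Rank sum for X: R1 = 1 + 2 + 8 + 9 = 20.
Step 3: U_X = R1 - n1(n1+1)/2 = 20 - 4*5/2 = 20 - 10 = 10.
       U_Y = n1*n2 - U_X = 28 - 10 = 18.
Step 4: No ties, so the exact null distribution of U (based on enumerating the C(11,4) = 330 equally likely rank assignments) gives the two-sided p-value.
Step 5: p-value = 0.527273; compare to alpha = 0.05. fail to reject H0.

U_X = 10, p = 0.527273, fail to reject H0 at alpha = 0.05.


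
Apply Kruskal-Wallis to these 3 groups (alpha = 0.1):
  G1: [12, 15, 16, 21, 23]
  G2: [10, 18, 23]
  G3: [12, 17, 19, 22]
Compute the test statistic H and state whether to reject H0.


Step 1: Combine all N = 12 observations and assign midranks.
sorted (value, group, rank): (10,G2,1), (12,G1,2.5), (12,G3,2.5), (15,G1,4), (16,G1,5), (17,G3,6), (18,G2,7), (19,G3,8), (21,G1,9), (22,G3,10), (23,G1,11.5), (23,G2,11.5)
Step 2: Sum ranks within each group.
R_1 = 32 (n_1 = 5)
R_2 = 19.5 (n_2 = 3)
R_3 = 26.5 (n_3 = 4)
Step 3: H = 12/(N(N+1)) * sum(R_i^2/n_i) - 3(N+1)
     = 12/(12*13) * (32^2/5 + 19.5^2/3 + 26.5^2/4) - 3*13
     = 0.076923 * 507.113 - 39
     = 0.008654.
Step 4: Ties present; correction factor C = 1 - 12/(12^3 - 12) = 0.993007. Corrected H = 0.008654 / 0.993007 = 0.008715.
Step 5: Under H0, H ~ chi^2(2); p-value = 0.995652.
Step 6: alpha = 0.1. fail to reject H0.

H = 0.0087, df = 2, p = 0.995652, fail to reject H0.


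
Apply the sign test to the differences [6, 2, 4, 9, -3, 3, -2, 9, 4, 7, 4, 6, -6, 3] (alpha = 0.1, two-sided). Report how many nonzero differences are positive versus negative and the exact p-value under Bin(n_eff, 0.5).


Step 1: Discard zero differences. Original n = 14; n_eff = number of nonzero differences = 14.
Nonzero differences (with sign): +6, +2, +4, +9, -3, +3, -2, +9, +4, +7, +4, +6, -6, +3
Step 2: Count signs: positive = 11, negative = 3.
Step 3: Under H0: P(positive) = 0.5, so the number of positives S ~ Bin(14, 0.5).
Step 4: Two-sided exact p-value = sum of Bin(14,0.5) probabilities at or below the observed probability = 0.057373.
Step 5: alpha = 0.1. reject H0.

n_eff = 14, pos = 11, neg = 3, p = 0.057373, reject H0.


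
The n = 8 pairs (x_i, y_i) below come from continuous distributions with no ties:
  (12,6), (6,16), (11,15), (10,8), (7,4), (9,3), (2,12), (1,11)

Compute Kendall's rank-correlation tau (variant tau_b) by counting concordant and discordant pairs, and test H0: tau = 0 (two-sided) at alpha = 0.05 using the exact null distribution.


Step 1: Enumerate the 28 unordered pairs (i,j) with i<j and classify each by sign(x_j-x_i) * sign(y_j-y_i).
  (1,2):dx=-6,dy=+10->D; (1,3):dx=-1,dy=+9->D; (1,4):dx=-2,dy=+2->D; (1,5):dx=-5,dy=-2->C
  (1,6):dx=-3,dy=-3->C; (1,7):dx=-10,dy=+6->D; (1,8):dx=-11,dy=+5->D; (2,3):dx=+5,dy=-1->D
  (2,4):dx=+4,dy=-8->D; (2,5):dx=+1,dy=-12->D; (2,6):dx=+3,dy=-13->D; (2,7):dx=-4,dy=-4->C
  (2,8):dx=-5,dy=-5->C; (3,4):dx=-1,dy=-7->C; (3,5):dx=-4,dy=-11->C; (3,6):dx=-2,dy=-12->C
  (3,7):dx=-9,dy=-3->C; (3,8):dx=-10,dy=-4->C; (4,5):dx=-3,dy=-4->C; (4,6):dx=-1,dy=-5->C
  (4,7):dx=-8,dy=+4->D; (4,8):dx=-9,dy=+3->D; (5,6):dx=+2,dy=-1->D; (5,7):dx=-5,dy=+8->D
  (5,8):dx=-6,dy=+7->D; (6,7):dx=-7,dy=+9->D; (6,8):dx=-8,dy=+8->D; (7,8):dx=-1,dy=-1->C
Step 2: C = 12, D = 16, total pairs = 28.
Step 3: tau = (C - D)/(n(n-1)/2) = (12 - 16)/28 = -0.142857.
Step 4: Exact two-sided p-value (enumerate n! = 40320 permutations of y under H0): p = 0.719544.
Step 5: alpha = 0.05. fail to reject H0.

tau_b = -0.1429 (C=12, D=16), p = 0.719544, fail to reject H0.


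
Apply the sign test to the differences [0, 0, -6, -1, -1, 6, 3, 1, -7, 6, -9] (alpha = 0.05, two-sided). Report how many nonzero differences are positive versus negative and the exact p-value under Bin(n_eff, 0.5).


Step 1: Discard zero differences. Original n = 11; n_eff = number of nonzero differences = 9.
Nonzero differences (with sign): -6, -1, -1, +6, +3, +1, -7, +6, -9
Step 2: Count signs: positive = 4, negative = 5.
Step 3: Under H0: P(positive) = 0.5, so the number of positives S ~ Bin(9, 0.5).
Step 4: Two-sided exact p-value = sum of Bin(9,0.5) probabilities at or below the observed probability = 1.000000.
Step 5: alpha = 0.05. fail to reject H0.

n_eff = 9, pos = 4, neg = 5, p = 1.000000, fail to reject H0.


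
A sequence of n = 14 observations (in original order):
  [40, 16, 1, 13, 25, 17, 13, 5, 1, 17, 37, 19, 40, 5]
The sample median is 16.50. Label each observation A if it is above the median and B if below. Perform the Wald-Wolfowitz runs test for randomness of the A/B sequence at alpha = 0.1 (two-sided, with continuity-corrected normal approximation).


Step 1: Compute median = 16.50; label A = above, B = below.
Labels in order: ABBBAABBBAAAAB  (n_A = 7, n_B = 7)
Step 2: Count runs R = 6.
Step 3: Under H0 (random ordering), E[R] = 2*n_A*n_B/(n_A+n_B) + 1 = 2*7*7/14 + 1 = 8.0000.
        Var[R] = 2*n_A*n_B*(2*n_A*n_B - n_A - n_B) / ((n_A+n_B)^2 * (n_A+n_B-1)) = 8232/2548 = 3.2308.
        SD[R] = 1.7974.
Step 4: Continuity-corrected z = (R + 0.5 - E[R]) / SD[R] = (6 + 0.5 - 8.0000) / 1.7974 = -0.8345.
Step 5: Two-sided p-value via normal approximation = 2*(1 - Phi(|z|)) = 0.403986.
Step 6: alpha = 0.1. fail to reject H0.

R = 6, z = -0.8345, p = 0.403986, fail to reject H0.


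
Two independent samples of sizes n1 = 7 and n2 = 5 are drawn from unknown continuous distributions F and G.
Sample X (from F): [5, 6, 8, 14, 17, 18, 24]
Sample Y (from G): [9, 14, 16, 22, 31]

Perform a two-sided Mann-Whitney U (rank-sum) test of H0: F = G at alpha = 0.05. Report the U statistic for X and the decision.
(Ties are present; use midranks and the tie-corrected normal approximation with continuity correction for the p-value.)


Step 1: Combine and sort all 12 observations; assign midranks.
sorted (value, group): (5,X), (6,X), (8,X), (9,Y), (14,X), (14,Y), (16,Y), (17,X), (18,X), (22,Y), (24,X), (31,Y)
ranks: 5->1, 6->2, 8->3, 9->4, 14->5.5, 14->5.5, 16->7, 17->8, 18->9, 22->10, 24->11, 31->12
Step 2: Rank sum for X: R1 = 1 + 2 + 3 + 5.5 + 8 + 9 + 11 = 39.5.
Step 3: U_X = R1 - n1(n1+1)/2 = 39.5 - 7*8/2 = 39.5 - 28 = 11.5.
       U_Y = n1*n2 - U_X = 35 - 11.5 = 23.5.
Step 4: Ties are present, so use the tie-corrected normal approximation (with continuity correction) for the p-value.
Step 5: p-value = 0.370914; compare to alpha = 0.05. fail to reject H0.

U_X = 11.5, p = 0.370914, fail to reject H0 at alpha = 0.05.


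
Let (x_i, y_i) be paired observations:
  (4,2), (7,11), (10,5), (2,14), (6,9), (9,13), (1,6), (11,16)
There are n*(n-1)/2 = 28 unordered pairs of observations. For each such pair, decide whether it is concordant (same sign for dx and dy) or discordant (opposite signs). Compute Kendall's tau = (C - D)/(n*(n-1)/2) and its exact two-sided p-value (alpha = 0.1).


Step 1: Enumerate the 28 unordered pairs (i,j) with i<j and classify each by sign(x_j-x_i) * sign(y_j-y_i).
  (1,2):dx=+3,dy=+9->C; (1,3):dx=+6,dy=+3->C; (1,4):dx=-2,dy=+12->D; (1,5):dx=+2,dy=+7->C
  (1,6):dx=+5,dy=+11->C; (1,7):dx=-3,dy=+4->D; (1,8):dx=+7,dy=+14->C; (2,3):dx=+3,dy=-6->D
  (2,4):dx=-5,dy=+3->D; (2,5):dx=-1,dy=-2->C; (2,6):dx=+2,dy=+2->C; (2,7):dx=-6,dy=-5->C
  (2,8):dx=+4,dy=+5->C; (3,4):dx=-8,dy=+9->D; (3,5):dx=-4,dy=+4->D; (3,6):dx=-1,dy=+8->D
  (3,7):dx=-9,dy=+1->D; (3,8):dx=+1,dy=+11->C; (4,5):dx=+4,dy=-5->D; (4,6):dx=+7,dy=-1->D
  (4,7):dx=-1,dy=-8->C; (4,8):dx=+9,dy=+2->C; (5,6):dx=+3,dy=+4->C; (5,7):dx=-5,dy=-3->C
  (5,8):dx=+5,dy=+7->C; (6,7):dx=-8,dy=-7->C; (6,8):dx=+2,dy=+3->C; (7,8):dx=+10,dy=+10->C
Step 2: C = 18, D = 10, total pairs = 28.
Step 3: tau = (C - D)/(n(n-1)/2) = (18 - 10)/28 = 0.285714.
Step 4: Exact two-sided p-value (enumerate n! = 40320 permutations of y under H0): p = 0.398760.
Step 5: alpha = 0.1. fail to reject H0.

tau_b = 0.2857 (C=18, D=10), p = 0.398760, fail to reject H0.


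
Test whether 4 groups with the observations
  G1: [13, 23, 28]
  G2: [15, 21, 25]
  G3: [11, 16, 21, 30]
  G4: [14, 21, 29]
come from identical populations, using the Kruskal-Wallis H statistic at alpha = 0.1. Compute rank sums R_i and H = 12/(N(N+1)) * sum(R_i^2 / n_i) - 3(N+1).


Step 1: Combine all N = 13 observations and assign midranks.
sorted (value, group, rank): (11,G3,1), (13,G1,2), (14,G4,3), (15,G2,4), (16,G3,5), (21,G2,7), (21,G3,7), (21,G4,7), (23,G1,9), (25,G2,10), (28,G1,11), (29,G4,12), (30,G3,13)
Step 2: Sum ranks within each group.
R_1 = 22 (n_1 = 3)
R_2 = 21 (n_2 = 3)
R_3 = 26 (n_3 = 4)
R_4 = 22 (n_4 = 3)
Step 3: H = 12/(N(N+1)) * sum(R_i^2/n_i) - 3(N+1)
     = 12/(13*14) * (22^2/3 + 21^2/3 + 26^2/4 + 22^2/3) - 3*14
     = 0.065934 * 638.667 - 42
     = 0.109890.
Step 4: Ties present; correction factor C = 1 - 24/(13^3 - 13) = 0.989011. Corrected H = 0.109890 / 0.989011 = 0.111111.
Step 5: Under H0, H ~ chi^2(3); p-value = 0.990471.
Step 6: alpha = 0.1. fail to reject H0.

H = 0.1111, df = 3, p = 0.990471, fail to reject H0.


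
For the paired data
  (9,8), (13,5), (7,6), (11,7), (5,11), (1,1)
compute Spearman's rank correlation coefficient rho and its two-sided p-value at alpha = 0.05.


Step 1: Rank x and y separately (midranks; no ties here).
rank(x): 9->4, 13->6, 7->3, 11->5, 5->2, 1->1
rank(y): 8->5, 5->2, 6->3, 7->4, 11->6, 1->1
Step 2: d_i = R_x(i) - R_y(i); compute d_i^2.
  (4-5)^2=1, (6-2)^2=16, (3-3)^2=0, (5-4)^2=1, (2-6)^2=16, (1-1)^2=0
sum(d^2) = 34.
Step 3: rho = 1 - 6*34 / (6*(6^2 - 1)) = 1 - 204/210 = 0.028571.
Step 4: Under H0, t = rho * sqrt((n-2)/(1-rho^2)) = 0.0572 ~ t(4).
Step 5: Two-sided p-value from the t-distribution with 4 df = 0.957155.
Step 6: alpha = 0.05. fail to reject H0.

rho = 0.0286, p = 0.957155, fail to reject H0 at alpha = 0.05.


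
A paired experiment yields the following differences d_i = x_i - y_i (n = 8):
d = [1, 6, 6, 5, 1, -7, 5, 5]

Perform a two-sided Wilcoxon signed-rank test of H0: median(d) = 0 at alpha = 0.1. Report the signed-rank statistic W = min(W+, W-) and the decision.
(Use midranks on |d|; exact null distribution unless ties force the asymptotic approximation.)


Step 1: Drop any zero differences (none here) and take |d_i|.
|d| = [1, 6, 6, 5, 1, 7, 5, 5]
Step 2: Midrank |d_i| (ties get averaged ranks).
ranks: |1|->1.5, |6|->6.5, |6|->6.5, |5|->4, |1|->1.5, |7|->8, |5|->4, |5|->4
Step 3: Attach original signs; sum ranks with positive sign and with negative sign.
W+ = 1.5 + 6.5 + 6.5 + 4 + 1.5 + 4 + 4 = 28
W- = 8 = 8
(Check: W+ + W- = 36 should equal n(n+1)/2 = 36.)
Step 4: Test statistic W = min(W+, W-) = 8.
Step 5: Ties in |d|, so use the tie-corrected normal approximation.
        E[W] = n(n+1)/4 = 8*9/4 = 18.
        Tie groups: |d|=1 (t=2), |d|=5 (t=3), |d|=6 (t=2); sum(t^3 - t) = 36.
        Var[W] = n(n+1)(2n+1)/24 - sum(t^3-t)/48 = 1224/24 - 36/48 = 50.25.
        z = (W - E[W]) / sqrt(Var[W]) = (8 - 18) / 7.0887 = -1.4107.
        Two-sided p = 2*Phi(z) = 0.158336.
Step 6: alpha = 0.1. fail to reject H0.

W+ = 28, W- = 8, W = min = 8, p = 0.158336, fail to reject H0.


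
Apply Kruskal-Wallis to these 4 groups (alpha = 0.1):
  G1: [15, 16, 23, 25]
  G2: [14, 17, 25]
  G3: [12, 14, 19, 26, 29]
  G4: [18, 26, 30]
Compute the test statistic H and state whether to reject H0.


Step 1: Combine all N = 15 observations and assign midranks.
sorted (value, group, rank): (12,G3,1), (14,G2,2.5), (14,G3,2.5), (15,G1,4), (16,G1,5), (17,G2,6), (18,G4,7), (19,G3,8), (23,G1,9), (25,G1,10.5), (25,G2,10.5), (26,G3,12.5), (26,G4,12.5), (29,G3,14), (30,G4,15)
Step 2: Sum ranks within each group.
R_1 = 28.5 (n_1 = 4)
R_2 = 19 (n_2 = 3)
R_3 = 38 (n_3 = 5)
R_4 = 34.5 (n_4 = 3)
Step 3: H = 12/(N(N+1)) * sum(R_i^2/n_i) - 3(N+1)
     = 12/(15*16) * (28.5^2/4 + 19^2/3 + 38^2/5 + 34.5^2/3) - 3*16
     = 0.050000 * 1008.95 - 48
     = 2.447292.
Step 4: Ties present; correction factor C = 1 - 18/(15^3 - 15) = 0.994643. Corrected H = 2.447292 / 0.994643 = 2.460473.
Step 5: Under H0, H ~ chi^2(3); p-value = 0.482477.
Step 6: alpha = 0.1. fail to reject H0.

H = 2.4605, df = 3, p = 0.482477, fail to reject H0.


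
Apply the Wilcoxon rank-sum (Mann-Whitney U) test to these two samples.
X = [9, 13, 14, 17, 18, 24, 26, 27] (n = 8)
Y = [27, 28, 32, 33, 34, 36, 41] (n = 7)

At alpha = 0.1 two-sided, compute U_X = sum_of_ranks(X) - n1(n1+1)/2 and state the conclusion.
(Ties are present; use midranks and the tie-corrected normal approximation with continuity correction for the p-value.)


Step 1: Combine and sort all 15 observations; assign midranks.
sorted (value, group): (9,X), (13,X), (14,X), (17,X), (18,X), (24,X), (26,X), (27,X), (27,Y), (28,Y), (32,Y), (33,Y), (34,Y), (36,Y), (41,Y)
ranks: 9->1, 13->2, 14->3, 17->4, 18->5, 24->6, 26->7, 27->8.5, 27->8.5, 28->10, 32->11, 33->12, 34->13, 36->14, 41->15
Step 2: Rank sum for X: R1 = 1 + 2 + 3 + 4 + 5 + 6 + 7 + 8.5 = 36.5.
Step 3: U_X = R1 - n1(n1+1)/2 = 36.5 - 8*9/2 = 36.5 - 36 = 0.5.
       U_Y = n1*n2 - U_X = 56 - 0.5 = 55.5.
Step 4: Ties are present, so use the tie-corrected normal approximation (with continuity correction) for the p-value.
Step 5: p-value = 0.001763; compare to alpha = 0.1. reject H0.

U_X = 0.5, p = 0.001763, reject H0 at alpha = 0.1.


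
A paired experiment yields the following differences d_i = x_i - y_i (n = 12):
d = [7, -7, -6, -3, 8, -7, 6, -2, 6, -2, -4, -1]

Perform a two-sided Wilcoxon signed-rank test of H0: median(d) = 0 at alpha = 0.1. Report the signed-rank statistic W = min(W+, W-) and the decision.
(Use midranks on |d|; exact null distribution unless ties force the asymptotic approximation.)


Step 1: Drop any zero differences (none here) and take |d_i|.
|d| = [7, 7, 6, 3, 8, 7, 6, 2, 6, 2, 4, 1]
Step 2: Midrank |d_i| (ties get averaged ranks).
ranks: |7|->10, |7|->10, |6|->7, |3|->4, |8|->12, |7|->10, |6|->7, |2|->2.5, |6|->7, |2|->2.5, |4|->5, |1|->1
Step 3: Attach original signs; sum ranks with positive sign and with negative sign.
W+ = 10 + 12 + 7 + 7 = 36
W- = 10 + 7 + 4 + 10 + 2.5 + 2.5 + 5 + 1 = 42
(Check: W+ + W- = 78 should equal n(n+1)/2 = 78.)
Step 4: Test statistic W = min(W+, W-) = 36.
Step 5: Ties in |d|, so use the tie-corrected normal approximation.
        E[W] = n(n+1)/4 = 12*13/4 = 39.
        Tie groups: |d|=2 (t=2), |d|=6 (t=3), |d|=7 (t=3); sum(t^3 - t) = 54.
        Var[W] = n(n+1)(2n+1)/24 - sum(t^3-t)/48 = 3900/24 - 54/48 = 161.375.
        z = (W - E[W]) / sqrt(Var[W]) = (36 - 39) / 12.7033 = -0.2362.
        Two-sided p = 2*Phi(z) = 0.813310.
Step 6: alpha = 0.1. fail to reject H0.

W+ = 36, W- = 42, W = min = 36, p = 0.813310, fail to reject H0.


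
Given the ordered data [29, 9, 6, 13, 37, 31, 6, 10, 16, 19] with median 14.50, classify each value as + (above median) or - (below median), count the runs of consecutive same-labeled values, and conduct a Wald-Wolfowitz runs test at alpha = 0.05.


Step 1: Compute median = 14.50; label A = above, B = below.
Labels in order: ABBBAABBAA  (n_A = 5, n_B = 5)
Step 2: Count runs R = 5.
Step 3: Under H0 (random ordering), E[R] = 2*n_A*n_B/(n_A+n_B) + 1 = 2*5*5/10 + 1 = 6.0000.
        Var[R] = 2*n_A*n_B*(2*n_A*n_B - n_A - n_B) / ((n_A+n_B)^2 * (n_A+n_B-1)) = 2000/900 = 2.2222.
        SD[R] = 1.4907.
Step 4: Continuity-corrected z = (R + 0.5 - E[R]) / SD[R] = (5 + 0.5 - 6.0000) / 1.4907 = -0.3354.
Step 5: Two-sided p-value via normal approximation = 2*(1 - Phi(|z|)) = 0.737316.
Step 6: alpha = 0.05. fail to reject H0.

R = 5, z = -0.3354, p = 0.737316, fail to reject H0.


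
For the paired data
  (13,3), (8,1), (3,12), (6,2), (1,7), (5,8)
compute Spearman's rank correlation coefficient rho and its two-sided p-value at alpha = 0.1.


Step 1: Rank x and y separately (midranks; no ties here).
rank(x): 13->6, 8->5, 3->2, 6->4, 1->1, 5->3
rank(y): 3->3, 1->1, 12->6, 2->2, 7->4, 8->5
Step 2: d_i = R_x(i) - R_y(i); compute d_i^2.
  (6-3)^2=9, (5-1)^2=16, (2-6)^2=16, (4-2)^2=4, (1-4)^2=9, (3-5)^2=4
sum(d^2) = 58.
Step 3: rho = 1 - 6*58 / (6*(6^2 - 1)) = 1 - 348/210 = -0.657143.
Step 4: Under H0, t = rho * sqrt((n-2)/(1-rho^2)) = -1.7436 ~ t(4).
Step 5: Two-sided p-value from the t-distribution with 4 df = 0.156175.
Step 6: alpha = 0.1. fail to reject H0.

rho = -0.6571, p = 0.156175, fail to reject H0 at alpha = 0.1.


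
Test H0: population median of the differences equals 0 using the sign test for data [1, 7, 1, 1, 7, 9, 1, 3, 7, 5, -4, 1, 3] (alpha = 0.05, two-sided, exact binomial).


Step 1: Discard zero differences. Original n = 13; n_eff = number of nonzero differences = 13.
Nonzero differences (with sign): +1, +7, +1, +1, +7, +9, +1, +3, +7, +5, -4, +1, +3
Step 2: Count signs: positive = 12, negative = 1.
Step 3: Under H0: P(positive) = 0.5, so the number of positives S ~ Bin(13, 0.5).
Step 4: Two-sided exact p-value = sum of Bin(13,0.5) probabilities at or below the observed probability = 0.003418.
Step 5: alpha = 0.05. reject H0.

n_eff = 13, pos = 12, neg = 1, p = 0.003418, reject H0.


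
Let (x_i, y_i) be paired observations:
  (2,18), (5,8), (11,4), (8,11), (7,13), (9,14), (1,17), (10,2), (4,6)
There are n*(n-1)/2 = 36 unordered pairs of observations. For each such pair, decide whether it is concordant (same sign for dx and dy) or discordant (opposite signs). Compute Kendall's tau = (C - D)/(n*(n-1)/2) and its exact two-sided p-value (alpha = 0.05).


Step 1: Enumerate the 36 unordered pairs (i,j) with i<j and classify each by sign(x_j-x_i) * sign(y_j-y_i).
  (1,2):dx=+3,dy=-10->D; (1,3):dx=+9,dy=-14->D; (1,4):dx=+6,dy=-7->D; (1,5):dx=+5,dy=-5->D
  (1,6):dx=+7,dy=-4->D; (1,7):dx=-1,dy=-1->C; (1,8):dx=+8,dy=-16->D; (1,9):dx=+2,dy=-12->D
  (2,3):dx=+6,dy=-4->D; (2,4):dx=+3,dy=+3->C; (2,5):dx=+2,dy=+5->C; (2,6):dx=+4,dy=+6->C
  (2,7):dx=-4,dy=+9->D; (2,8):dx=+5,dy=-6->D; (2,9):dx=-1,dy=-2->C; (3,4):dx=-3,dy=+7->D
  (3,5):dx=-4,dy=+9->D; (3,6):dx=-2,dy=+10->D; (3,7):dx=-10,dy=+13->D; (3,8):dx=-1,dy=-2->C
  (3,9):dx=-7,dy=+2->D; (4,5):dx=-1,dy=+2->D; (4,6):dx=+1,dy=+3->C; (4,7):dx=-7,dy=+6->D
  (4,8):dx=+2,dy=-9->D; (4,9):dx=-4,dy=-5->C; (5,6):dx=+2,dy=+1->C; (5,7):dx=-6,dy=+4->D
  (5,8):dx=+3,dy=-11->D; (5,9):dx=-3,dy=-7->C; (6,7):dx=-8,dy=+3->D; (6,8):dx=+1,dy=-12->D
  (6,9):dx=-5,dy=-8->C; (7,8):dx=+9,dy=-15->D; (7,9):dx=+3,dy=-11->D; (8,9):dx=-6,dy=+4->D
Step 2: C = 11, D = 25, total pairs = 36.
Step 3: tau = (C - D)/(n(n-1)/2) = (11 - 25)/36 = -0.388889.
Step 4: Exact two-sided p-value (enumerate n! = 362880 permutations of y under H0): p = 0.180181.
Step 5: alpha = 0.05. fail to reject H0.

tau_b = -0.3889 (C=11, D=25), p = 0.180181, fail to reject H0.


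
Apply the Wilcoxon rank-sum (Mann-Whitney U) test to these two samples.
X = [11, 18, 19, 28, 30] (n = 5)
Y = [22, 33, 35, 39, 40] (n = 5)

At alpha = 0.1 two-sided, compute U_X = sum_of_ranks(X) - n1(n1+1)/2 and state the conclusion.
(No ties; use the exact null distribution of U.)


Step 1: Combine and sort all 10 observations; assign midranks.
sorted (value, group): (11,X), (18,X), (19,X), (22,Y), (28,X), (30,X), (33,Y), (35,Y), (39,Y), (40,Y)
ranks: 11->1, 18->2, 19->3, 22->4, 28->5, 30->6, 33->7, 35->8, 39->9, 40->10
Step 2: Rank sum for X: R1 = 1 + 2 + 3 + 5 + 6 = 17.
Step 3: U_X = R1 - n1(n1+1)/2 = 17 - 5*6/2 = 17 - 15 = 2.
       U_Y = n1*n2 - U_X = 25 - 2 = 23.
Step 4: No ties, so the exact null distribution of U (based on enumerating the C(10,5) = 252 equally likely rank assignments) gives the two-sided p-value.
Step 5: p-value = 0.031746; compare to alpha = 0.1. reject H0.

U_X = 2, p = 0.031746, reject H0 at alpha = 0.1.


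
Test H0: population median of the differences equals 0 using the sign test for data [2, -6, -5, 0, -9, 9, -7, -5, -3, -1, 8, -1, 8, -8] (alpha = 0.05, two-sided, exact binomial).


Step 1: Discard zero differences. Original n = 14; n_eff = number of nonzero differences = 13.
Nonzero differences (with sign): +2, -6, -5, -9, +9, -7, -5, -3, -1, +8, -1, +8, -8
Step 2: Count signs: positive = 4, negative = 9.
Step 3: Under H0: P(positive) = 0.5, so the number of positives S ~ Bin(13, 0.5).
Step 4: Two-sided exact p-value = sum of Bin(13,0.5) probabilities at or below the observed probability = 0.266846.
Step 5: alpha = 0.05. fail to reject H0.

n_eff = 13, pos = 4, neg = 9, p = 0.266846, fail to reject H0.


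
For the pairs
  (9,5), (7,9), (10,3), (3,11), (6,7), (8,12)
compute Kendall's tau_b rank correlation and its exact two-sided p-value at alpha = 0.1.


Step 1: Enumerate the 15 unordered pairs (i,j) with i<j and classify each by sign(x_j-x_i) * sign(y_j-y_i).
  (1,2):dx=-2,dy=+4->D; (1,3):dx=+1,dy=-2->D; (1,4):dx=-6,dy=+6->D; (1,5):dx=-3,dy=+2->D
  (1,6):dx=-1,dy=+7->D; (2,3):dx=+3,dy=-6->D; (2,4):dx=-4,dy=+2->D; (2,5):dx=-1,dy=-2->C
  (2,6):dx=+1,dy=+3->C; (3,4):dx=-7,dy=+8->D; (3,5):dx=-4,dy=+4->D; (3,6):dx=-2,dy=+9->D
  (4,5):dx=+3,dy=-4->D; (4,6):dx=+5,dy=+1->C; (5,6):dx=+2,dy=+5->C
Step 2: C = 4, D = 11, total pairs = 15.
Step 3: tau = (C - D)/(n(n-1)/2) = (4 - 11)/15 = -0.466667.
Step 4: Exact two-sided p-value (enumerate n! = 720 permutations of y under H0): p = 0.272222.
Step 5: alpha = 0.1. fail to reject H0.

tau_b = -0.4667 (C=4, D=11), p = 0.272222, fail to reject H0.
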